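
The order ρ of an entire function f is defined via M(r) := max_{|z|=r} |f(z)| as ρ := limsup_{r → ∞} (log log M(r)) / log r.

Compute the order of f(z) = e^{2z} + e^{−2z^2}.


Each summand is entire of order 1 and 2 respectively (as in the single-exponential case). The order of a sum is at most the max of the orders, so ρ ≤ 2. For the lower bound: on |z|=r choose arg z so that -2z^2 is real positive; then |e^{-2z^2}| = e^{2r^2} while |e^{2z}| ≤ e^{2r^1} = o(e^{2r^2}). So |f| ≥ e^{2r^2}(1 − o(1)) and ρ ≥ 2. Hence ρ = max(1, 2) = 2.
Therefore ρ = 2.

Order ρ = 2.


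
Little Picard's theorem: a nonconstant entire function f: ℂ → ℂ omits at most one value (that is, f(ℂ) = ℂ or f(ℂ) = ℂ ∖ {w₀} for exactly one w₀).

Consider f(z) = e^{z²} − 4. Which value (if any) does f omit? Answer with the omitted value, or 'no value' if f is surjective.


Little Picard bounds the complement of f(ℂ) to at most one point.
The exponent g(z) = z² is a nonconstant polynomial, hence surjective onto ℂ. So e^{g(z)} takes every value in {e^w : w ∈ ℂ} = ℂ ∖ {0}. Adding -4 shifts the range to ℂ ∖ {-4}. f omits exactly -4.

Omitted value: -4.


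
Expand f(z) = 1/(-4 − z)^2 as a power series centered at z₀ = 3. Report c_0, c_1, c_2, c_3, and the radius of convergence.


Let w = z − z₀, so z = z₀ + w.
Then -4 − z = -4 − (z₀ + w) = (-4 − z₀) − w = -7 − w.
f(z) = 1/(-7 − w)^2 = (1/(-7)^2) · (1 − w/(-7))^{−2}.
By the binomial series (1−u)^{−2} = Σ_{n≥0} C(n+1, 1) u^n for |u|<1, with u = w/(-7):
  c_n = C(n+1, 1) / (-7)^(n+2).
  c_0 = 1/(-7)^2 = 1/49.
  c_1 = 2/(-7)^3 = -2/343.
  c_2 = 3/(-7)^4 = 3/2401.
  c_3 = 4/(-7)^5 = -4/16807.
The series is valid for |w/d| < 1, i.e. |z − z₀| < |d|.
Radius of convergence: R = |-4 − z₀| = |-7| = 7 (distance from z₀ to the singularity z = -4).

c_0 = 1/49, c_1 = -2/343, c_2 = 3/2401, c_3 = -4/16807; R = 7.


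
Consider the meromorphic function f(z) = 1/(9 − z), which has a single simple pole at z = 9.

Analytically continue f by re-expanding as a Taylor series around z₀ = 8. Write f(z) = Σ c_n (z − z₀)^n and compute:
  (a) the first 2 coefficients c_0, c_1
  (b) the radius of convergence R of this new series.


Let w = z − z₀, so z = z₀ + w.
Then 9 − z = 9 − (z₀ + w) = (9 − z₀) − w = 1 − w.
f(z) = 1/(1 − w) = (1/(1)) · 1/(1 − w/(1)) = Σ_{n≥0} w^n / (1)^(n+1).
So c_n = 1/(1)^(n+1):
  c_0 = 1/(1)^1 = 1.
  c_1 = 1/(1)^2 = 1.
The series is valid for |w/d| < 1, i.e. |z − z₀| < |d|.
Radius of convergence: R = |9 − z₀| = |1| = 1 (distance from z₀ to the singularity z = 9).

c_0 = 1, c_1 = 1; R = 1.


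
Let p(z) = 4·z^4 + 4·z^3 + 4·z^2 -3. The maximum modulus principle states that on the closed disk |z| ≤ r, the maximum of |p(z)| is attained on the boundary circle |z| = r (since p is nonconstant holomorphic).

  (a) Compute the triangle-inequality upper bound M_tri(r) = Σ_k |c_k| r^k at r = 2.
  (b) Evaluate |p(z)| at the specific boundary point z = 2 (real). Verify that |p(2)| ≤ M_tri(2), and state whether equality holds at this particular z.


Coefficients: c_0 = -3, c_1 = 0, c_2 = 4, c_3 = 4, c_4 = 4. Radius r = 2.
Part (a). Triangle bound: M_tri(r) = Σ_k |c_k| r^k
  = |-3|·2^0 + |0|·2^1 + |4|·2^2 + |4|·2^3 + |4|·2^4
  = 3 + 0 + 16 + 32 + 64 = 115.
This bounds M(r) := max_{|z|=r} |p(z)| from above; equality holds iff all terms c_k z^k can be made to align in phase at a single z on |z|=r.
Part (b). At z = 2 (real, on the circle |z| = r):
  p(2) = (-3)·2^0 + (0)·2^1 + (4)·2^2 + (4)·2^3 + (4)·2^4 = 109.
  |p(2)| = 109.
Check: |p(2)| = 109 ≤ 115 = M_tri(2). ✓ Equality does not hold at z = 2 (the coefficients have mixed signs, so the terms do not all align in phase there).

M_tri(2) = 115; |p(2)| = 109; equality at z=2: no.


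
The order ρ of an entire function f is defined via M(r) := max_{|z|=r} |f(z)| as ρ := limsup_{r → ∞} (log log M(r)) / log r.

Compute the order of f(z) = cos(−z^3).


Write cos(w) = (e^{iw} ± e^{−iw})/(2 or 2i), so |cos(w)| ≤ e^{|w|}. With w = −z^3, |w| ≤ 1r^3 + 0 on |z|=r, giving M(r) ≤ e^{1r^3 + 0} and ρ ≤ 3. For the lower bound, choose z on |z|=r with -1z^3 purely imaginary of modulus 1r^3; then |cos(−z^3)| grows like e^{1r^3}/2, so ρ ≥ 3. Hence ρ = 3.
Therefore ρ = 3.

Order ρ = 3.


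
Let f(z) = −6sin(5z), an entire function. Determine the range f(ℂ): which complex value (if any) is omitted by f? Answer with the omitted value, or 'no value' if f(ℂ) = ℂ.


Little Picard bounds the complement of f(ℂ) to at most one point.
sin is entire and surjective onto ℂ: for every w ∈ ℂ, sin(ζ) = w has a solution ζ ∈ ℂ (e.g., via the complex inverse arcsin). With ζ = 5z this gives z = ζ/(5). Then -6·sin(5z) takes every value in -6·ℂ = ℂ, and adding 0 is a bijection of ℂ. So f is surjective and omits no value. (Note: only on the real line is sin bounded by [−1, 1].)

Omitted value: no value.


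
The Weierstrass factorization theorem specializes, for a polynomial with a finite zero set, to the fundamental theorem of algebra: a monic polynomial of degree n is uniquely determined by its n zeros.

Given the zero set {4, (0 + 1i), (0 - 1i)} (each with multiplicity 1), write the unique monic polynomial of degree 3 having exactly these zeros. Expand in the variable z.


The polynomial is p(z) = ∏_{α ∈ S} (z − α), where S = {4, (0 + 1i), (0 - 1i)}.
Expanding the product yields: p(z) = z^3 -4·z^2 + z -4.
Note conjugate pairs combine to real quadratics: (z − (0+1i))(z − (0−1i)) = z² + 1.
The resulting polynomial has degree 3 and real coefficients as required.

p(z) = z^3 -4·z^2 + z -4.


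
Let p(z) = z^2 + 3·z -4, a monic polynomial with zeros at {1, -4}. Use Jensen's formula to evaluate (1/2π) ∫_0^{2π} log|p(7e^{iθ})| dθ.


Zeros: -4, 1; r = 7.
Inside |z| < r: -4, 1. Outside (|z| ≥ r): ∅.
p(0) = -4, so log|p(0)| = log(4) = 1.3863.
Apply Jensen: I(r) = log|p(0)| + Σ_k log(r/|z_k|), summed over zeros inside |z| < r.
  log(r/|z_k|) for z_k = 1: log(7/1) = 1.9459
  log(r/|z_k|) for z_k = -4: log(7/4) = 0.5596
Sum over inside zeros: 2.5055.
I(r) = log|p(0)| + (inside sum) = 1.3863 + 2.5055 = 3.8918.
Closed form (all zeros inside, monic): I(r) = n·log(r) = 2·log(7) = 3.8918. ✓

I(r) ≈ 3.8918.


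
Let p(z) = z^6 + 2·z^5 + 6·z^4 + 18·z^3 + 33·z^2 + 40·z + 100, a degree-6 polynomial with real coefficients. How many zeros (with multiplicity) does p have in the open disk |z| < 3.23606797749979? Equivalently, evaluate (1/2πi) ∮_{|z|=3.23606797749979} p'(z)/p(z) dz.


The zeros of p are: (0 + 2i), (0 - 2i), (-2 + 1i), (-2 - 1i), (1 + 2i), (1 - 2i).
Their magnitudes are: 2, 2, 2.236, 2.236, 2.236, 2.236.
Zeros with |z| < R = 3.23606797749979: (0 + 2i), (0 - 2i), (-2 + 1i), (-2 - 1i), (1 + 2i), (1 - 2i).
Count = 6.
By the argument principle, (1/2πi) ∮_{|z|=R} p'(z)/p(z) dz equals exactly this count.

Number of zeros inside |z| < 3.23606797749979: 6.


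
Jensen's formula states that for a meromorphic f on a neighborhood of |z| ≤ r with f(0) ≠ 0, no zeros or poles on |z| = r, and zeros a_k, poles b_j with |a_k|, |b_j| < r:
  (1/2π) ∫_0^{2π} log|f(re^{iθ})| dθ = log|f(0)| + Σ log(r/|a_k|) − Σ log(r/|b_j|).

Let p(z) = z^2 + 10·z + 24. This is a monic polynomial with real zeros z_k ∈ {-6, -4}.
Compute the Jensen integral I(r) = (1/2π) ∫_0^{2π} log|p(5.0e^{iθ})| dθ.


Zeros: -6, -4; r = 5.0.
Inside |z| < r: -4. Outside (|z| ≥ r): -6.
p(0) = 24, so log|p(0)| = log(24) = 3.1781.
Apply Jensen: I(r) = log|p(0)| + Σ_k log(r/|z_k|), summed over zeros inside |z| < r.
  log(r/|z_k|) for z_k = -4: log(5.0/4) = 0.2231
  Outside zeros (-6) contribute nothing to the Jensen sum.
Sum over inside zeros: 0.2231.
I(r) = log|p(0)| + (inside sum) = 3.1781 + 0.2231 = 3.4012.
Note: since some zeros are outside |z| ≤ r, the simplified n·log(r) form does NOT apply — only the inside zeros contribute.

I(r) ≈ 3.4012.


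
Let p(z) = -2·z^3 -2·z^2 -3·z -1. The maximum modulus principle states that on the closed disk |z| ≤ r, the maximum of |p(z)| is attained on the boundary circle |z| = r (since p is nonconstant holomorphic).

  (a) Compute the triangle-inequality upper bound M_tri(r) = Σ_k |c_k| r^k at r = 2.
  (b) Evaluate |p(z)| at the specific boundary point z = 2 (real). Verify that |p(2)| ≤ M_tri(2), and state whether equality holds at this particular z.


Coefficients: c_0 = -1, c_1 = -3, c_2 = -2, c_3 = -2. Radius r = 2.
Part (a). Triangle bound: M_tri(r) = Σ_k |c_k| r^k
  = |-1|·2^0 + |-3|·2^1 + |-2|·2^2 + |-2|·2^3
  = 1 + 6 + 8 + 16 = 31.
This bounds M(r) := max_{|z|=r} |p(z)| from above; equality holds iff all terms c_k z^k can be made to align in phase at a single z on |z|=r.
Part (b). At z = 2 (real, on the circle |z| = r):
  p(2) = (-1)·2^0 + (-3)·2^1 + (-2)·2^2 + (-2)·2^3 = -31.
  |p(2)| = 31.
Since all nonzero coefficients share the same sign, |p(2)| = 31 = M_tri(2); the triangle bound is attained at z = 2, so in fact M(r) = 31.

M_tri(2) = 31; |p(2)| = 31; equality at z=2: yes.


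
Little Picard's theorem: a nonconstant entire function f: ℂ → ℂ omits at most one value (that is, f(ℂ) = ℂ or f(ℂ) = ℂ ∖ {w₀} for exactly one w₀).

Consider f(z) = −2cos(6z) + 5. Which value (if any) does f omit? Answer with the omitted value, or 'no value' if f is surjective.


Little Picard bounds the complement of f(ℂ) to at most one point.
cos is entire and surjective onto ℂ: for every w ∈ ℂ, cos(ζ) = w has a solution ζ ∈ ℂ (e.g., via the complex inverse arccos). With ζ = 6z this gives z = ζ/(6). Then -2·cos(6z) takes every value in -2·ℂ = ℂ, and adding 5 is a bijection of ℂ. So f is surjective and omits no value. (Note: only on the real line is cos bounded by [−1, 1].)

Omitted value: no value.


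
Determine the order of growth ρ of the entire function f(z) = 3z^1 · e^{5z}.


M(r) = max_{|z|=r} |3|·|z|^1·|e^{5z}| = 3·r^1 · e^{5r^1} (the factors attain their maxima compatibly on |z|=r). Then log M(r) = log 3 + 1·log r + 5r^1, dominated by the last term, so log log M(r) ~ 1·log r. The polynomial factor 3z^1 contributes only a log r term and does not affect the order. ρ = 1.
Therefore ρ = 1.

Order ρ = 1.


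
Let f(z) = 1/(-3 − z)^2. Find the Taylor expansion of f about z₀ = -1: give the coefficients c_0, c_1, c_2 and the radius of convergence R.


Let w = z − z₀, so z = z₀ + w.
Then -3 − z = -3 − (z₀ + w) = (-3 − z₀) − w = -2 − w.
f(z) = 1/(-2 − w)^2 = (1/(-2)^2) · (1 − w/(-2))^{−2}.
By the binomial series (1−u)^{−2} = Σ_{n≥0} C(n+1, 1) u^n for |u|<1, with u = w/(-2):
  c_n = C(n+1, 1) / (-2)^(n+2).
  c_0 = 1/(-2)^2 = 1/4.
  c_1 = 2/(-2)^3 = -1/4.
  c_2 = 3/(-2)^4 = 3/16.
The series is valid for |w/d| < 1, i.e. |z − z₀| < |d|.
Radius of convergence: R = |-3 − z₀| = |-2| = 2 (distance from z₀ to the singularity z = -3).

c_0 = 1/4, c_1 = -1/4, c_2 = 3/16; R = 2.


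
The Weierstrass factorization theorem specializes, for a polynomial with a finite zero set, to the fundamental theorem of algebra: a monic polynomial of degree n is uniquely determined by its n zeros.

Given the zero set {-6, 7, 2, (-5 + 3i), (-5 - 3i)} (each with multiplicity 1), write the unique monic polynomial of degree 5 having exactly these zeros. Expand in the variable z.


The polynomial is p(z) = ∏_{α ∈ S} (z − α), where S = {-6, 7, 2, (-5 + 3i), (-5 - 3i)}.
Expanding the product yields: p(z) = z^5 + 7·z^4 -36·z^3 -418·z^2 -520·z + 2856.
Note conjugate pairs combine to real quadratics: (z − (-5+3i))(z − (-5−3i)) = z² + 10z + 34.
The resulting polynomial has degree 5 and real coefficients as required.

p(z) = z^5 + 7·z^4 -36·z^3 -418·z^2 -520·z + 2856.


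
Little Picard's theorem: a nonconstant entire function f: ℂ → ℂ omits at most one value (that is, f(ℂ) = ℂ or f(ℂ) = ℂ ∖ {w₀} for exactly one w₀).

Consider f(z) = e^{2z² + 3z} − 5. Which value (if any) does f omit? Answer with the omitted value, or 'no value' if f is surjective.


Little Picard bounds the complement of f(ℂ) to at most one point.
The exponent g(z) = 2z² + 3z is a nonconstant polynomial, hence surjective onto ℂ. So e^{g(z)} takes every value in {e^w : w ∈ ℂ} = ℂ ∖ {0}. Adding -5 shifts the range to ℂ ∖ {-5}. f omits exactly -5.

Omitted value: -5.


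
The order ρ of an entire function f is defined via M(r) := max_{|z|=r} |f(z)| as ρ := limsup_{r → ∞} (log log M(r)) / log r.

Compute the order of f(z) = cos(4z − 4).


cos(w) is a linear combination of e^{iw} and e^{−iw} (or e^w, e^{−w} in the hyperbolic case), so |cos(w)| ≤ e^{|w|}. With w = 4z − 4, |w| ≤ 4|z| + 4 = 4r + 4 on |z| = r, giving M(r) ≤ e^{4r + 4}, so ρ ≤ 1. On a suitable ray (z = it for sin/cos; z = t for sinh/cosh, t real → ∞), |cos(4z − 4)| grows like e^{4|t|}/2, so ρ ≥ 1. Hence ρ = 1.
Therefore ρ = 1.

Order ρ = 1.


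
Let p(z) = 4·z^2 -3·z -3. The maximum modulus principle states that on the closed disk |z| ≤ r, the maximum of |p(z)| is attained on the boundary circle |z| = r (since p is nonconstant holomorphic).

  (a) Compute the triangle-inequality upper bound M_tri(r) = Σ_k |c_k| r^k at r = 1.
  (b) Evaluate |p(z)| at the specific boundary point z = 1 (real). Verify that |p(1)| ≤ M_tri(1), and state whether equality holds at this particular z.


Coefficients: c_0 = -3, c_1 = -3, c_2 = 4. Radius r = 1.
Part (a). Triangle bound: M_tri(r) = Σ_k |c_k| r^k
  = |-3|·1^0 + |-3|·1^1 + |4|·1^2
  = 3 + 3 + 4 = 10.
This bounds M(r) := max_{|z|=r} |p(z)| from above; equality holds iff all terms c_k z^k can be made to align in phase at a single z on |z|=r.
Part (b). At z = 1 (real, on the circle |z| = r):
  p(1) = (-3)·1^0 + (-3)·1^1 + (4)·1^2 = -2.
  |p(1)| = 2.
Check: |p(1)| = 2 ≤ 10 = M_tri(1). ✓ Equality does not hold at z = 1 (the coefficients have mixed signs, so the terms do not all align in phase there).

M_tri(1) = 10; |p(1)| = 2; equality at z=1: no.


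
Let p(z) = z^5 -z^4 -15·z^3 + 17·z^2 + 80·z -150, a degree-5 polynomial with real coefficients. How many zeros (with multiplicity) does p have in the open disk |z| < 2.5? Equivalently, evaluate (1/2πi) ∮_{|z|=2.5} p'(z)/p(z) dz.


The zeros of p are: 3, (-3 + 1i), (-3 - 1i), (2 + 1i), (2 - 1i).
Their magnitudes are: 3, 3.162, 3.162, 2.236, 2.236.
Zeros with |z| < R = 2.5: (2 + 1i), (2 - 1i).
Count = 2.
By the argument principle, (1/2πi) ∮_{|z|=R} p'(z)/p(z) dz equals exactly this count.

Number of zeros inside |z| < 2.5: 2.


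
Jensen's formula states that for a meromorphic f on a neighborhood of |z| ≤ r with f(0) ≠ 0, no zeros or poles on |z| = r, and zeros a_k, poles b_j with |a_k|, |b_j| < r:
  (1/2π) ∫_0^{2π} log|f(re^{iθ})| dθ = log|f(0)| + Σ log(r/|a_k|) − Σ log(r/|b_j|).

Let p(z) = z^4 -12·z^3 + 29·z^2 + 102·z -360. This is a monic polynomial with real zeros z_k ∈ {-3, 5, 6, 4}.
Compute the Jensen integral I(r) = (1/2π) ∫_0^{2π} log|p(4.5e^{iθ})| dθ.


Zeros: -3, 4, 5, 6; r = 4.5.
Inside |z| < r: -3, 4. Outside (|z| ≥ r): 5, 6.
p(0) = -360, so log|p(0)| = log(360) = 5.8861.
Apply Jensen: I(r) = log|p(0)| + Σ_k log(r/|z_k|), summed over zeros inside |z| < r.
  log(r/|z_k|) for z_k = -3: log(4.5/3) = 0.4055
  log(r/|z_k|) for z_k = 4: log(4.5/4) = 0.1178
  Outside zeros (5, 6) contribute nothing to the Jensen sum.
Sum over inside zeros: 0.5232.
I(r) = log|p(0)| + (inside sum) = 5.8861 + 0.5232 = 6.4094.
Note: since some zeros are outside |z| ≤ r, the simplified n·log(r) form does NOT apply — only the inside zeros contribute.

I(r) ≈ 6.4094.


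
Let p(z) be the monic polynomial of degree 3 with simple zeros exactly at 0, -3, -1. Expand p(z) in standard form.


The polynomial is p(z) = ∏_{α ∈ S} (z − α), where S = {0, -3, -1}.
Expanding the product yields: p(z) = z^3 + 4·z^2 + 3·z.
The resulting polynomial has degree 3 and real coefficients as required.

p(z) = z^3 + 4·z^2 + 3·z.


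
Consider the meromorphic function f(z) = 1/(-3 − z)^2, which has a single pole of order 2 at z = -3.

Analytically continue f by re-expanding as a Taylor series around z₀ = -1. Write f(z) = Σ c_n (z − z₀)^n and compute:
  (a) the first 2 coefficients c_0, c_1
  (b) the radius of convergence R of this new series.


Let w = z − z₀, so z = z₀ + w.
Then -3 − z = -3 − (z₀ + w) = (-3 − z₀) − w = -2 − w.
f(z) = 1/(-2 − w)^2 = (1/(-2)^2) · (1 − w/(-2))^{−2}.
By the binomial series (1−u)^{−2} = Σ_{n≥0} C(n+1, 1) u^n for |u|<1, with u = w/(-2):
  c_n = C(n+1, 1) / (-2)^(n+2).
  c_0 = 1/(-2)^2 = 1/4.
  c_1 = 2/(-2)^3 = -1/4.
The series is valid for |w/d| < 1, i.e. |z − z₀| < |d|.
Radius of convergence: R = |-3 − z₀| = |-2| = 2 (distance from z₀ to the singularity z = -3).

c_0 = 1/4, c_1 = -1/4; R = 2.


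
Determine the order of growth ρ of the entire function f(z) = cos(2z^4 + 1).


Write cos(w) = (e^{iw} ± e^{−iw})/(2 or 2i), so |cos(w)| ≤ e^{|w|}. With w = 2z^4 + 1, |w| ≤ 2r^4 + 1 on |z|=r, giving M(r) ≤ e^{2r^4 + 1} and ρ ≤ 4. For the lower bound, choose z on |z|=r with 2z^4 purely imaginary of modulus 2r^4; then |cos(2z^4 + 1)| grows like e^{2r^4}/2, so ρ ≥ 4. Hence ρ = 4.
Therefore ρ = 4.

Order ρ = 4.


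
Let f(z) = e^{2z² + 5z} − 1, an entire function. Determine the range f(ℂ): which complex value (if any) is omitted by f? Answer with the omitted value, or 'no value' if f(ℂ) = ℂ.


Little Picard bounds the complement of f(ℂ) to at most one point.
The exponent g(z) = 2z² + 5z is a nonconstant polynomial, hence surjective onto ℂ. So e^{g(z)} takes every value in {e^w : w ∈ ℂ} = ℂ ∖ {0}. Adding -1 shifts the range to ℂ ∖ {-1}. f omits exactly -1.

Omitted value: -1.


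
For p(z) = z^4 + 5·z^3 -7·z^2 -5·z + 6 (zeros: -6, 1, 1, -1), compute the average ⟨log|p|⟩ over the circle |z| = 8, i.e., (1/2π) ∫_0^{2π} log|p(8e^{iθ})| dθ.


Zeros: -6, -1, 1, 1; r = 8.
Inside |z| < r: -6, -1, 1, 1. Outside (|z| ≥ r): ∅.
p(0) = 6, so log|p(0)| = log(6) = 1.7918.
Apply Jensen: I(r) = log|p(0)| + Σ_k log(r/|z_k|), summed over zeros inside |z| < r.
  log(r/|z_k|) for z_k = -6: log(8/6) = 0.2877
  log(r/|z_k|) for z_k = 1: log(8/1) = 2.0794
  log(r/|z_k|) for z_k = 1: log(8/1) = 2.0794
  log(r/|z_k|) for z_k = -1: log(8/1) = 2.0794
Sum over inside zeros: 6.5260.
I(r) = log|p(0)| + (inside sum) = 1.7918 + 6.5260 = 8.3178.
Closed form (all zeros inside, monic): I(r) = n·log(r) = 4·log(8) = 8.3178. ✓

I(r) ≈ 8.3178.


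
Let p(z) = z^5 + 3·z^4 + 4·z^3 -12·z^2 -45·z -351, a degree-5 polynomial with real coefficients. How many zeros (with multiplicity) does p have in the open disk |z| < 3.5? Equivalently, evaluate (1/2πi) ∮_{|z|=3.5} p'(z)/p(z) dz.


The zeros of p are: (0 + 3i), (0 - 3i), 3, (-3 + 2i), (-3 - 2i).
Their magnitudes are: 3, 3, 3, 3.606, 3.606.
Zeros with |z| < R = 3.5: (0 + 3i), (0 - 3i), 3.
Count = 3.
By the argument principle, (1/2πi) ∮_{|z|=R} p'(z)/p(z) dz equals exactly this count.

Number of zeros inside |z| < 3.5: 3.


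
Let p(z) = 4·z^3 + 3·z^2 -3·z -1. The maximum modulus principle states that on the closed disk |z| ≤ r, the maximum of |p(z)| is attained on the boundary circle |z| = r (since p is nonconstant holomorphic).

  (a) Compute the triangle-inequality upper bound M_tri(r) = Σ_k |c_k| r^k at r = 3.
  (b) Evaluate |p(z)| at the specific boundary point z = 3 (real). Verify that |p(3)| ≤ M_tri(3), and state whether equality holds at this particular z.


Coefficients: c_0 = -1, c_1 = -3, c_2 = 3, c_3 = 4. Radius r = 3.
Part (a). Triangle bound: M_tri(r) = Σ_k |c_k| r^k
  = |-1|·3^0 + |-3|·3^1 + |3|·3^2 + |4|·3^3
  = 1 + 9 + 27 + 108 = 145.
This bounds M(r) := max_{|z|=r} |p(z)| from above; equality holds iff all terms c_k z^k can be made to align in phase at a single z on |z|=r.
Part (b). At z = 3 (real, on the circle |z| = r):
  p(3) = (-1)·3^0 + (-3)·3^1 + (3)·3^2 + (4)·3^3 = 125.
  |p(3)| = 125.
Check: |p(3)| = 125 ≤ 145 = M_tri(3). ✓ Equality does not hold at z = 3 (the coefficients have mixed signs, so the terms do not all align in phase there).

M_tri(3) = 145; |p(3)| = 125; equality at z=3: no.


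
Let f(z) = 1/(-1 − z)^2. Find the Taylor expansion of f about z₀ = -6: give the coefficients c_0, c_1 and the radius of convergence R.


Let w = z − z₀, so z = z₀ + w.
Then -1 − z = -1 − (z₀ + w) = (-1 − z₀) − w = 5 − w.
f(z) = 1/(5 − w)^2 = (1/(5)^2) · (1 − w/(5))^{−2}.
By the binomial series (1−u)^{−2} = Σ_{n≥0} C(n+1, 1) u^n for |u|<1, with u = w/(5):
  c_n = C(n+1, 1) / (5)^(n+2).
  c_0 = 1/(5)^2 = 1/25.
  c_1 = 2/(5)^3 = 2/125.
The series is valid for |w/d| < 1, i.e. |z − z₀| < |d|.
Radius of convergence: R = |-1 − z₀| = |5| = 5 (distance from z₀ to the singularity z = -1).

c_0 = 1/25, c_1 = 2/125; R = 5.


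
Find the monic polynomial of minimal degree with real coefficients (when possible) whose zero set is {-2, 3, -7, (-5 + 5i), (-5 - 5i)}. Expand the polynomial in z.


The polynomial is p(z) = ∏_{α ∈ S} (z − α), where S = {-2, 3, -7, (-5 + 5i), (-5 - 5i)}.
Expanding the product yields: p(z) = z^5 + 16·z^4 + 97·z^3 + 128·z^2 -1070·z -2100.
Note conjugate pairs combine to real quadratics: (z − (-5+5i))(z − (-5−5i)) = z² + 10z + 50.
The resulting polynomial has degree 5 and real coefficients as required.

p(z) = z^5 + 16·z^4 + 97·z^3 + 128·z^2 -1070·z -2100.


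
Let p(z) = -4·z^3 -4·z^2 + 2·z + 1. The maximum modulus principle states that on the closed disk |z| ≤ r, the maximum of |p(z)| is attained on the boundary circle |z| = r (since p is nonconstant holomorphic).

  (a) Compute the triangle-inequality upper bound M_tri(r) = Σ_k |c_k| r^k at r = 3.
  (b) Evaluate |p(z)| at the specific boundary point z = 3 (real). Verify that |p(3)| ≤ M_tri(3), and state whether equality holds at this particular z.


Coefficients: c_0 = 1, c_1 = 2, c_2 = -4, c_3 = -4. Radius r = 3.
Part (a). Triangle bound: M_tri(r) = Σ_k |c_k| r^k
  = |1|·3^0 + |2|·3^1 + |-4|·3^2 + |-4|·3^3
  = 1 + 6 + 36 + 108 = 151.
This bounds M(r) := max_{|z|=r} |p(z)| from above; equality holds iff all terms c_k z^k can be made to align in phase at a single z on |z|=r.
Part (b). At z = 3 (real, on the circle |z| = r):
  p(3) = (1)·3^0 + (2)·3^1 + (-4)·3^2 + (-4)·3^3 = -137.
  |p(3)| = 137.
Check: |p(3)| = 137 ≤ 151 = M_tri(3). ✓ Equality does not hold at z = 3 (the coefficients have mixed signs, so the terms do not all align in phase there).

M_tri(3) = 151; |p(3)| = 137; equality at z=3: no.


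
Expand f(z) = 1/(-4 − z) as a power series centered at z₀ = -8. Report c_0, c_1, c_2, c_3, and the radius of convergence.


Let w = z − z₀, so z = z₀ + w.
Then -4 − z = -4 − (z₀ + w) = (-4 − z₀) − w = 4 − w.
f(z) = 1/(4 − w) = (1/(4)) · 1/(1 − w/(4)) = Σ_{n≥0} w^n / (4)^(n+1).
So c_n = 1/(4)^(n+1):
  c_0 = 1/(4)^1 = 1/4.
  c_1 = 1/(4)^2 = 1/16.
  c_2 = 1/(4)^3 = 1/64.
  c_3 = 1/(4)^4 = 1/256.
The series is valid for |w/d| < 1, i.e. |z − z₀| < |d|.
Radius of convergence: R = |-4 − z₀| = |4| = 4 (distance from z₀ to the singularity z = -4).

c_0 = 1/4, c_1 = 1/16, c_2 = 1/64, c_3 = 1/256; R = 4.


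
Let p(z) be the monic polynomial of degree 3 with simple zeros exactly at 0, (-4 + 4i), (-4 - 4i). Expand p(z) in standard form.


The polynomial is p(z) = ∏_{α ∈ S} (z − α), where S = {0, (-4 + 4i), (-4 - 4i)}.
Expanding the product yields: p(z) = z^3 + 8·z^2 + 32·z.
Note conjugate pairs combine to real quadratics: (z − (-4+4i))(z − (-4−4i)) = z² + 8z + 32.
The resulting polynomial has degree 3 and real coefficients as required.

p(z) = z^3 + 8·z^2 + 32·z.


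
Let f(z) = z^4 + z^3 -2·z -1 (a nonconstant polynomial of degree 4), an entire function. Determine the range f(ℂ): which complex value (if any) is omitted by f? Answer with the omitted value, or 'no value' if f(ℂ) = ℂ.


Little Picard bounds the complement of f(ℂ) to at most one point.
For every w ∈ ℂ, the equation p(z) − w = 0 is a nonconstant polynomial in z and hence has at least one root by the fundamental theorem of algebra. So p is surjective onto ℂ, omitting no value.

Omitted value: no value.


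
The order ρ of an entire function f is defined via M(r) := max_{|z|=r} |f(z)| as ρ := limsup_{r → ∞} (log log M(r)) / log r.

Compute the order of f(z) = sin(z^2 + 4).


Write sin(w) = (e^{iw} ± e^{−iw})/(2 or 2i), so |sin(w)| ≤ e^{|w|}. With w = z^2 + 4, |w| ≤ 1r^2 + 4 on |z|=r, giving M(r) ≤ e^{1r^2 + 4} and ρ ≤ 2. For the lower bound, choose z on |z|=r with 1z^2 purely imaginary of modulus 1r^2; then |sin(z^2 + 4)| grows like e^{1r^2}/2, so ρ ≥ 2. Hence ρ = 2.
Therefore ρ = 2.

Order ρ = 2.


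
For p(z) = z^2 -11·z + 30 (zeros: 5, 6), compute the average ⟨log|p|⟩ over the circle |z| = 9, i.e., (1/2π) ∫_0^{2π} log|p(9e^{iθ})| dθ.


Zeros: 5, 6; r = 9.
Inside |z| < r: 5, 6. Outside (|z| ≥ r): ∅.
p(0) = 30, so log|p(0)| = log(30) = 3.4012.
Apply Jensen: I(r) = log|p(0)| + Σ_k log(r/|z_k|), summed over zeros inside |z| < r.
  log(r/|z_k|) for z_k = 5: log(9/5) = 0.5878
  log(r/|z_k|) for z_k = 6: log(9/6) = 0.4055
Sum over inside zeros: 0.9933.
I(r) = log|p(0)| + (inside sum) = 3.4012 + 0.9933 = 4.3944.
Closed form (all zeros inside, monic): I(r) = n·log(r) = 2·log(9) = 4.3944. ✓

I(r) ≈ 4.3944.


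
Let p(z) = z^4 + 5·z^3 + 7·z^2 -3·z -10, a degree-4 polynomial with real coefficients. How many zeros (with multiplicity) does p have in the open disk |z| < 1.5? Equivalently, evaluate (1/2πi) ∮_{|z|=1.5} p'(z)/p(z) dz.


The zeros of p are: 1, -2, (-2 + 1i), (-2 - 1i).
Their magnitudes are: 1, 2, 2.236, 2.236.
Zeros with |z| < R = 1.5: 1.
Count = 1.
By the argument principle, (1/2πi) ∮_{|z|=R} p'(z)/p(z) dz equals exactly this count.

Number of zeros inside |z| < 1.5: 1.


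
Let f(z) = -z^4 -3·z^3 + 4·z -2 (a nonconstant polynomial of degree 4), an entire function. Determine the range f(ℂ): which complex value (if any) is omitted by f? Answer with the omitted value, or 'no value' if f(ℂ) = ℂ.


Little Picard bounds the complement of f(ℂ) to at most one point.
For every w ∈ ℂ, the equation p(z) − w = 0 is a nonconstant polynomial in z and hence has at least one root by the fundamental theorem of algebra. So p is surjective onto ℂ, omitting no value.

Omitted value: no value.


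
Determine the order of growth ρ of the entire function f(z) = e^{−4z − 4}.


|e^{−4z − 4}| = e^{Re(-4·z) + -4} ≤ e^{4|z|^1 + -4} = e^{4r^1 + -4} on |z| = r, so ρ ≤ 1. Choosing z on |z|=r so that -4·z is real positive (always possible by picking arg z appropriately) gives |f(z)| = e^{4r^1 + -4}, matching the bound. The additive constant -4 does not affect log log M(r) ~ 1·log r. Hence ρ = 1.
Therefore ρ = 1.

Order ρ = 1.


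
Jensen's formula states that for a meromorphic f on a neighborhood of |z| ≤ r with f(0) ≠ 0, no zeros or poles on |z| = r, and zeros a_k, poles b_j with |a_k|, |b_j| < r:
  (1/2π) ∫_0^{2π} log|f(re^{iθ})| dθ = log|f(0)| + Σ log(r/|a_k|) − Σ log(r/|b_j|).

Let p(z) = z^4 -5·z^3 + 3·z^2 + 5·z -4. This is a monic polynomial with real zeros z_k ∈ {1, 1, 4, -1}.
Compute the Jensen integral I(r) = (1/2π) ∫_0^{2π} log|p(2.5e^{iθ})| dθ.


Zeros: -1, 1, 1, 4; r = 2.5.
Inside |z| < r: -1, 1, 1. Outside (|z| ≥ r): 4.
p(0) = -4, so log|p(0)| = log(4) = 1.3863.
Apply Jensen: I(r) = log|p(0)| + Σ_k log(r/|z_k|), summed over zeros inside |z| < r.
  log(r/|z_k|) for z_k = 1: log(2.5/1) = 0.9163
  log(r/|z_k|) for z_k = 1: log(2.5/1) = 0.9163
  log(r/|z_k|) for z_k = -1: log(2.5/1) = 0.9163
  Outside zeros (4) contribute nothing to the Jensen sum.
Sum over inside zeros: 2.7489.
I(r) = log|p(0)| + (inside sum) = 1.3863 + 2.7489 = 4.1352.
Note: since some zeros are outside |z| ≤ r, the simplified n·log(r) form does NOT apply — only the inside zeros contribute.

I(r) ≈ 4.1352.


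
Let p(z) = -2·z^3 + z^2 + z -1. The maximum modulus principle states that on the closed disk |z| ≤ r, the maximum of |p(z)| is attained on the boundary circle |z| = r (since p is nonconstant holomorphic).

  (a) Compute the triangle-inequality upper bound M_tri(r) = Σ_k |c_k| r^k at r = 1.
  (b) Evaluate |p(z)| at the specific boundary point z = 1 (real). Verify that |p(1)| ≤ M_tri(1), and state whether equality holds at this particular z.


Coefficients: c_0 = -1, c_1 = 1, c_2 = 1, c_3 = -2. Radius r = 1.
Part (a). Triangle bound: M_tri(r) = Σ_k |c_k| r^k
  = |-1|·1^0 + |1|·1^1 + |1|·1^2 + |-2|·1^3
  = 1 + 1 + 1 + 2 = 5.
This bounds M(r) := max_{|z|=r} |p(z)| from above; equality holds iff all terms c_k z^k can be made to align in phase at a single z on |z|=r.
Part (b). At z = 1 (real, on the circle |z| = r):
  p(1) = (-1)·1^0 + (1)·1^1 + (1)·1^2 + (-2)·1^3 = -1.
  |p(1)| = 1.
Check: |p(1)| = 1 ≤ 5 = M_tri(1). ✓ Equality does not hold at z = 1 (the coefficients have mixed signs, so the terms do not all align in phase there).

M_tri(1) = 5; |p(1)| = 1; equality at z=1: no.


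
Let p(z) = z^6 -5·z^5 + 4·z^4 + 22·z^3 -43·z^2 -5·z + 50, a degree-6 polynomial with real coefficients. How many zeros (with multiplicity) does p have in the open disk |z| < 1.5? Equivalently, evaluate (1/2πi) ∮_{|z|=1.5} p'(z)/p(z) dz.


The zeros of p are: -1, (2 + 1i), (2 - 1i), (2 + 1i), (2 - 1i), -2.
Their magnitudes are: 1, 2.236, 2.236, 2.236, 2.236, 2.
Zeros with |z| < R = 1.5: -1.
Count = 1.
By the argument principle, (1/2πi) ∮_{|z|=R} p'(z)/p(z) dz equals exactly this count.

Number of zeros inside |z| < 1.5: 1.


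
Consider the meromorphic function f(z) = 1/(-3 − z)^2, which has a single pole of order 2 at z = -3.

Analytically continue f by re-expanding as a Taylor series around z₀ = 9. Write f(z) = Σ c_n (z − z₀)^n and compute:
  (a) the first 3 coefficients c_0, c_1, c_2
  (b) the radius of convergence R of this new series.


Let w = z − z₀, so z = z₀ + w.
Then -3 − z = -3 − (z₀ + w) = (-3 − z₀) − w = -12 − w.
f(z) = 1/(-12 − w)^2 = (1/(-12)^2) · (1 − w/(-12))^{−2}.
By the binomial series (1−u)^{−2} = Σ_{n≥0} C(n+1, 1) u^n for |u|<1, with u = w/(-12):
  c_n = C(n+1, 1) / (-12)^(n+2).
  c_0 = 1/(-12)^2 = 1/144.
  c_1 = 2/(-12)^3 = -1/864.
  c_2 = 3/(-12)^4 = 1/6912.
The series is valid for |w/d| < 1, i.e. |z − z₀| < |d|.
Radius of convergence: R = |-3 − z₀| = |-12| = 12 (distance from z₀ to the singularity z = -3).

c_0 = 1/144, c_1 = -1/864, c_2 = 1/6912; R = 12.


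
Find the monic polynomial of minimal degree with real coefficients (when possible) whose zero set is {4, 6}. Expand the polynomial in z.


The polynomial is p(z) = ∏_{α ∈ S} (z − α), where S = {4, 6}.
Expanding the product yields: p(z) = z^2 -10·z + 24.
The resulting polynomial has degree 2 and real coefficients as required.

p(z) = z^2 -10·z + 24.


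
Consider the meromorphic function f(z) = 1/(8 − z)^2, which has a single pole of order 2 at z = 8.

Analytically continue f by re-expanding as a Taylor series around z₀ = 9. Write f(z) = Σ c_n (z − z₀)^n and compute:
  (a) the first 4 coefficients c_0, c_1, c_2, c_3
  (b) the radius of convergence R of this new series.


Let w = z − z₀, so z = z₀ + w.
Then 8 − z = 8 − (z₀ + w) = (8 − z₀) − w = -1 − w.
f(z) = 1/(-1 − w)^2 = (1/(-1)^2) · (1 − w/(-1))^{−2}.
By the binomial series (1−u)^{−2} = Σ_{n≥0} C(n+1, 1) u^n for |u|<1, with u = w/(-1):
  c_n = C(n+1, 1) / (-1)^(n+2).
  c_0 = 1/(-1)^2 = 1.
  c_1 = 2/(-1)^3 = -2.
  c_2 = 3/(-1)^4 = 3.
  c_3 = 4/(-1)^5 = -4.
The series is valid for |w/d| < 1, i.e. |z − z₀| < |d|.
Radius of convergence: R = |8 − z₀| = |-1| = 1 (distance from z₀ to the singularity z = 8).

c_0 = 1, c_1 = -2, c_2 = 3, c_3 = -4; R = 1.


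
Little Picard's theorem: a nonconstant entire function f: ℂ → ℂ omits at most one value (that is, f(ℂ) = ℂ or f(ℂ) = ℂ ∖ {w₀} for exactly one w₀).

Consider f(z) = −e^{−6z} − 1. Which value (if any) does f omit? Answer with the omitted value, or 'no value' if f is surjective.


Little Picard bounds the complement of f(ℂ) to at most one point.
e^{−6z} is never zero on ℂ, so -1·e^{−6z} takes every value in ℂ ∖ {0}. Adding -1 shifts the range to ℂ ∖ {-1}. Thus f omits exactly the value -1.

Omitted value: -1.


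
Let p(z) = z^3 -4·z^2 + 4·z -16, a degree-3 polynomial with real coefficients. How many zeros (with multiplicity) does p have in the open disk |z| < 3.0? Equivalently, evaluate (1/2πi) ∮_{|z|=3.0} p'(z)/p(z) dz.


The zeros of p are: 4, (0 + 2i), (0 - 2i).
Their magnitudes are: 4, 2, 2.
Zeros with |z| < R = 3.0: (0 + 2i), (0 - 2i).
Count = 2.
By the argument principle, (1/2πi) ∮_{|z|=R} p'(z)/p(z) dz equals exactly this count.

Number of zeros inside |z| < 3.0: 2.


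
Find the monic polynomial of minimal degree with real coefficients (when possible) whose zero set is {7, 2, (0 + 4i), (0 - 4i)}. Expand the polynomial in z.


The polynomial is p(z) = ∏_{α ∈ S} (z − α), where S = {7, 2, (0 + 4i), (0 - 4i)}.
Expanding the product yields: p(z) = z^4 -9·z^3 + 30·z^2 -144·z + 224.
Note conjugate pairs combine to real quadratics: (z − (0+4i))(z − (0−4i)) = z² + 16.
The resulting polynomial has degree 4 and real coefficients as required.

p(z) = z^4 -9·z^3 + 30·z^2 -144·z + 224.


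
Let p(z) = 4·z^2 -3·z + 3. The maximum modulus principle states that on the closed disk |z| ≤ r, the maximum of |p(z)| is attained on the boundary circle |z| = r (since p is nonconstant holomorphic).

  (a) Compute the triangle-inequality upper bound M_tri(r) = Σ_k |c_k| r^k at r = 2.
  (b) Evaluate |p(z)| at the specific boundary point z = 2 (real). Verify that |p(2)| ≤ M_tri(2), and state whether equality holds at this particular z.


Coefficients: c_0 = 3, c_1 = -3, c_2 = 4. Radius r = 2.
Part (a). Triangle bound: M_tri(r) = Σ_k |c_k| r^k
  = |3|·2^0 + |-3|·2^1 + |4|·2^2
  = 3 + 6 + 16 = 25.
This bounds M(r) := max_{|z|=r} |p(z)| from above; equality holds iff all terms c_k z^k can be made to align in phase at a single z on |z|=r.
Part (b). At z = 2 (real, on the circle |z| = r):
  p(2) = (3)·2^0 + (-3)·2^1 + (4)·2^2 = 13.
  |p(2)| = 13.
Check: |p(2)| = 13 ≤ 25 = M_tri(2). ✓ Equality does not hold at z = 2 (the coefficients have mixed signs, so the terms do not all align in phase there).

M_tri(2) = 25; |p(2)| = 13; equality at z=2: no.


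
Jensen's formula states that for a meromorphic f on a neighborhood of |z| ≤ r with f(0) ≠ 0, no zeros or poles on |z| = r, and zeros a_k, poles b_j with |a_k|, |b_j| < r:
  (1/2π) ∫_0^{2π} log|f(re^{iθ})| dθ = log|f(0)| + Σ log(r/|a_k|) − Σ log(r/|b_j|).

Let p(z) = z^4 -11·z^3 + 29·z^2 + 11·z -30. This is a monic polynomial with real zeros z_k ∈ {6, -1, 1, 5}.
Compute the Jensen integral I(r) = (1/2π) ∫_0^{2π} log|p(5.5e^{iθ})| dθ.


Zeros: -1, 1, 5, 6; r = 5.5.
Inside |z| < r: -1, 1, 5. Outside (|z| ≥ r): 6.
p(0) = -30, so log|p(0)| = log(30) = 3.4012.
Apply Jensen: I(r) = log|p(0)| + Σ_k log(r/|z_k|), summed over zeros inside |z| < r.
  log(r/|z_k|) for z_k = -1: log(5.5/1) = 1.7047
  log(r/|z_k|) for z_k = 1: log(5.5/1) = 1.7047
  log(r/|z_k|) for z_k = 5: log(5.5/5) = 0.0953
  Outside zeros (6) contribute nothing to the Jensen sum.
Sum over inside zeros: 3.5048.
I(r) = log|p(0)| + (inside sum) = 3.4012 + 3.5048 = 6.9060.
Note: since some zeros are outside |z| ≤ r, the simplified n·log(r) form does NOT apply — only the inside zeros contribute.

I(r) ≈ 6.9060.


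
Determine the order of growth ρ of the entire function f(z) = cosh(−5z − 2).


cosh(w) is a linear combination of e^{iw} and e^{−iw} (or e^w, e^{−w} in the hyperbolic case), so |cosh(w)| ≤ e^{|w|}. With w = −5z − 2, |w| ≤ 5|z| + 2 = 5r + 2 on |z| = r, giving M(r) ≤ e^{5r + 2}, so ρ ≤ 1. On a suitable ray (z = it for sin/cos; z = t for sinh/cosh, t real → ∞), |cosh(−5z − 2)| grows like e^{5|t|}/2, so ρ ≥ 1. Hence ρ = 1.
Therefore ρ = 1.

Order ρ = 1.


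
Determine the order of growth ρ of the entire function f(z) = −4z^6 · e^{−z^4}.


M(r) = max_{|z|=r} |-4|·|z|^6·|e^{−z^4}| = 4·r^6 · e^{1r^4} (the factors attain their maxima compatibly on |z|=r). Then log M(r) = log 4 + 6·log r + 1r^4, dominated by the last term, so log log M(r) ~ 4·log r. The polynomial factor -4z^6 contributes only a log r term and does not affect the order. ρ = 4.
Therefore ρ = 4.

Order ρ = 4.


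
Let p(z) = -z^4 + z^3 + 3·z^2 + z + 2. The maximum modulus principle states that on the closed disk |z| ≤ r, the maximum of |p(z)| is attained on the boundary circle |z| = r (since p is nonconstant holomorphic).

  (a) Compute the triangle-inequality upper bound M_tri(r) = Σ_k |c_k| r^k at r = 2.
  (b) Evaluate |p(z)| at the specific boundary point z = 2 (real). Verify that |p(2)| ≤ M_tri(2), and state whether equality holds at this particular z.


Coefficients: c_0 = 2, c_1 = 1, c_2 = 3, c_3 = 1, c_4 = -1. Radius r = 2.
Part (a). Triangle bound: M_tri(r) = Σ_k |c_k| r^k
  = |2|·2^0 + |1|·2^1 + |3|·2^2 + |1|·2^3 + |-1|·2^4
  = 2 + 2 + 12 + 8 + 16 = 40.
This bounds M(r) := max_{|z|=r} |p(z)| from above; equality holds iff all terms c_k z^k can be made to align in phase at a single z on |z|=r.
Part (b). At z = 2 (real, on the circle |z| = r):
  p(2) = (2)·2^0 + (1)·2^1 + (3)·2^2 + (1)·2^3 + (-1)·2^4 = 8.
  |p(2)| = 8.
Check: |p(2)| = 8 ≤ 40 = M_tri(2). ✓ Equality does not hold at z = 2 (the coefficients have mixed signs, so the terms do not all align in phase there).

M_tri(2) = 40; |p(2)| = 8; equality at z=2: no.


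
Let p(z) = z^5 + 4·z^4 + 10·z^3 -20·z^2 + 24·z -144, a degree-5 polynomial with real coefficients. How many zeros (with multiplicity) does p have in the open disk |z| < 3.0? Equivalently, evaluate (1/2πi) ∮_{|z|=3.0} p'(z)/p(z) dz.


The zeros of p are: 2, (-3 + 3i), (-3 - 3i), (0 + 2i), (0 - 2i).
Their magnitudes are: 2, 4.243, 4.243, 2, 2.
Zeros with |z| < R = 3.0: 2, (0 + 2i), (0 - 2i).
Count = 3.
By the argument principle, (1/2πi) ∮_{|z|=R} p'(z)/p(z) dz equals exactly this count.

Number of zeros inside |z| < 3.0: 3.


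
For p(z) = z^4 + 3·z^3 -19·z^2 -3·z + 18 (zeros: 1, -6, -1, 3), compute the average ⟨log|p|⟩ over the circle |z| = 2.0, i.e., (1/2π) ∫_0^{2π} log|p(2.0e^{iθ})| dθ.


Zeros: -6, -1, 1, 3; r = 2.0.
Inside |z| < r: -1, 1. Outside (|z| ≥ r): -6, 3.
p(0) = 18, so log|p(0)| = log(18) = 2.8904.
Apply Jensen: I(r) = log|p(0)| + Σ_k log(r/|z_k|), summed over zeros inside |z| < r.
  log(r/|z_k|) for z_k = 1: log(2.0/1) = 0.6931
  log(r/|z_k|) for z_k = -1: log(2.0/1) = 0.6931
  Outside zeros (-6, 3) contribute nothing to the Jensen sum.
Sum over inside zeros: 1.3863.
I(r) = log|p(0)| + (inside sum) = 2.8904 + 1.3863 = 4.2767.
Note: since some zeros are outside |z| ≤ r, the simplified n·log(r) form does NOT apply — only the inside zeros contribute.

I(r) ≈ 4.2767.


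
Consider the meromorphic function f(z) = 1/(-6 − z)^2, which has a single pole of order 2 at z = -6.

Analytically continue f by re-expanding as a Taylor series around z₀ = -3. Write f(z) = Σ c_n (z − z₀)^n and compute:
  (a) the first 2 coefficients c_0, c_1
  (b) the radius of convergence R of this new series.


Let w = z − z₀, so z = z₀ + w.
Then -6 − z = -6 − (z₀ + w) = (-6 − z₀) − w = -3 − w.
f(z) = 1/(-3 − w)^2 = (1/(-3)^2) · (1 − w/(-3))^{−2}.
By the binomial series (1−u)^{−2} = Σ_{n≥0} C(n+1, 1) u^n for |u|<1, with u = w/(-3):
  c_n = C(n+1, 1) / (-3)^(n+2).
  c_0 = 1/(-3)^2 = 1/9.
  c_1 = 2/(-3)^3 = -2/27.
The series is valid for |w/d| < 1, i.e. |z − z₀| < |d|.
Radius of convergence: R = |-6 − z₀| = |-3| = 3 (distance from z₀ to the singularity z = -6).

c_0 = 1/9, c_1 = -2/27; R = 3.


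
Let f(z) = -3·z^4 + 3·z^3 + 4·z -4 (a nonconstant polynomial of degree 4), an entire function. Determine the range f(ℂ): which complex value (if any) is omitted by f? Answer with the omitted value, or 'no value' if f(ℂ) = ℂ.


Little Picard bounds the complement of f(ℂ) to at most one point.
For every w ∈ ℂ, the equation p(z) − w = 0 is a nonconstant polynomial in z and hence has at least one root by the fundamental theorem of algebra. So p is surjective onto ℂ, omitting no value.

Omitted value: no value.
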